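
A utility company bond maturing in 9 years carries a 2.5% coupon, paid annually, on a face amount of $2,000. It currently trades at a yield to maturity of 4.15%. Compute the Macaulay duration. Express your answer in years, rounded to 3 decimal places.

8.102 years

Periodic yield y = 0.0415. Discount each cash flow and weight by its year:
  t   CF        PV=CF/(1+0.0415)^t    t·PV
  1        50.00        48.0077        48.0077
  2        50.00        46.0947        92.1895
  3        50.00        44.2580       132.7741
  4        50.00        42.4945       169.9781
  5        50.00        40.8013       204.0063
  6        50.00        39.1755       235.0529
  7        50.00        37.6145       263.3014
  8        50.00        36.1157       288.9254
  9     2,050.00     1,421.7407    12,795.6662
  Σ                  1,756.3026    14,229.9016
Price P = Σ PV = 1,756.3026.
Macaulay duration = Σ(t·PV) / P = 14,229.9016 / 1,756.3026 = 8.10219 years.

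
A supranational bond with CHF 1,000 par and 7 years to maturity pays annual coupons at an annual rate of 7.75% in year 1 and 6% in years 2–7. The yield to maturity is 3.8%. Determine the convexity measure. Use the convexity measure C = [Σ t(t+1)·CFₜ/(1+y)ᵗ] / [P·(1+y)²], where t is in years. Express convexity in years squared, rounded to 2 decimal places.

41.48

With y = 0.038:
  t   CF        PV=CF/(1+0.038)^t    t·PV        t(t+1)·PV
  1        77.50        74.6628        74.6628         149.3256
  2        60.00        55.6873       111.3747         334.1241
  3        60.00        53.6487       160.9461         643.7844
  4        60.00        51.6847       206.7387       1,033.6936
  5        60.00        49.7926       248.9628       1,493.7769
  6        60.00        47.9697       287.8183       2,014.7280
  7     1,060.00       816.4402     5,715.0815      45,720.6523
  Σ                  1,149.8860     6,805.5850      51,390.0849
P = 1,149.8860.
Convexity = Σ t(t+1)·PV / [P·(1+y)²] = 51,390.0849 / (1,149.8860 × 1.077444) = 41.47915.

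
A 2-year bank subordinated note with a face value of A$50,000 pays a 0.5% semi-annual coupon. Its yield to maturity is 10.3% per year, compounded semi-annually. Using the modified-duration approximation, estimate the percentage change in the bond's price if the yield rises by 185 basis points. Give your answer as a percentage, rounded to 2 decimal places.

-3.50%

Periodic yield y = 0.0515. Modified duration first:
  t   CF        PV=CF/(1+0.0515)^t    t·PV
  1       125.00       118.8778       118.8778
  2       125.00       113.0554       226.1109
  3       125.00       107.5182       322.5547
  4    50,125.00    41,003.1552   164,012.6210
  Σ                 41,342.6067   164,680.1644
P = 41,342.6067; D_Mac = 3.98330 half-year periods = 1.99165 yrs; D_mod = 1.99165/(1+0.0515) = 1.89411 yrs.
ΔP/P ≈ -D_mod · Δy = -1.89411 × (+0.0185) = -0.035041 = -3.5041%.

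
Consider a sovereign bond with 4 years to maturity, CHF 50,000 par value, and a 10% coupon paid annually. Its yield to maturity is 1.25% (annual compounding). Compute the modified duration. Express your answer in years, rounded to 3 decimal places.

3.517 years

Periodic yield y = 0.0125. First find Macaulay duration:
  t   CF        PV=CF/(1+0.0125)^t    t·PV
  1     5,000.00     4,938.2716     4,938.2716
  2     5,000.00     4,877.3053     9,754.6106
  3     5,000.00     4,817.0916    14,451.2749
  4    55,000.00    52,333.8351   209,335.3405
  Σ                 66,966.5037   238,479.4977
P = 66,966.5037; Macaulay duration = 238,479.4977 / 66,966.5037 = 3.56118 years.
Modified duration = D_Mac / (1 + y) = 3.56118 / 1.0125 = 3.51721 years.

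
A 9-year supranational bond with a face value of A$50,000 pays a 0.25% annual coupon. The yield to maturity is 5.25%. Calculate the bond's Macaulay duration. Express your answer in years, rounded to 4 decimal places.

Periodic yield y = 0.0525. Discount each cash flow and weight by its year:
  t   CF        PV=CF/(1+0.0525)^t    t·PV
  1       125.00       118.7648       118.7648
  2       125.00       112.8407       225.6814
  3       125.00       107.2121       321.6362
  4       125.00       101.8642       407.4568
  5       125.00        96.7831       483.9155
  6       125.00        91.9554       551.7326
  7       125.00        87.3686       611.5801
  8       125.00        83.0105       664.0842
  9    50,125.00    31,626.8140   284,641.3264
  Σ                 32,426.6135   288,026.1780
Price P = Σ PV = 32,426.6135.
Macaulay duration = Σ(t·PV) / P = 288,026.1780 / 32,426.6135 = 8.88240 years.

8.8824 years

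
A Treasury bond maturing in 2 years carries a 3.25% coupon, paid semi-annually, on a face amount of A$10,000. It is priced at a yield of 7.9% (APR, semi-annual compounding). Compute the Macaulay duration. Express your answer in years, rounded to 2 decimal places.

Periodic yield y = 0.0395. Discount each cash flow and weight by its period:
  t   CF        PV=CF/(1+0.0395)^t    t·PV
  1       162.50       156.3252       156.3252
  2       162.50       150.3850       300.7699
  3       162.50       144.6705       434.0114
  4    10,162.50     8,703.6734    34,814.6934
  Σ                  9,155.0539    35,705.7999
Price P = Σ PV = 9,155.0539.
Macaulay duration = Σ(t·PV) / P = 35,705.7999 / 9,155.0539 = 3.90012 half-year periods.
In years: 3.90012 / 2 = 1.95006 years.

1.95 years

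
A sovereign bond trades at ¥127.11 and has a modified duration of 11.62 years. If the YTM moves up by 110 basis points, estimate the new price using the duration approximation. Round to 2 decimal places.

¥110.86

Duration approximation: ΔP/P ≈ -D_mod · Δy = -11.62 × (+0.011) = -0.127820.
New price ≈ 127.11 × (1 - 0.127820) = 110.8627998.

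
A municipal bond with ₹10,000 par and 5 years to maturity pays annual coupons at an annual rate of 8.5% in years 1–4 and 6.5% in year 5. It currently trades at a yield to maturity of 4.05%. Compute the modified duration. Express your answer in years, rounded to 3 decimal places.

Periodic yield y = 0.0405. First find Macaulay duration:
  t   CF        PV=CF/(1+0.0405)^t    t·PV
  1       850.00       816.9149       816.9149
  2       850.00       785.1177     1,570.2354
  3       850.00       754.5581     2,263.6742
  4       850.00       725.1880     2,900.7519
  5    10,650.00     8,732.5119    43,662.5594
  Σ                 11,814.2905    51,214.1358
P = 11,814.2905; Macaulay duration = 51,214.1358 / 11,814.2905 = 4.33493 years.
Modified duration = D_Mac / (1 + y) = 4.33493 / 1.0405 = 4.16620 years.

4.166 years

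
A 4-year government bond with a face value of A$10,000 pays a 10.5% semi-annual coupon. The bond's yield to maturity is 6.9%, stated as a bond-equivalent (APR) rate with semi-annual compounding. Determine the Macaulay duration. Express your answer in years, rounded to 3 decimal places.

Periodic yield y = 0.0345. Discount each cash flow and weight by its period:
  t   CF        PV=CF/(1+0.0345)^t    t·PV
  1       525.00       507.4915       507.4915
  2       525.00       490.5670       981.1340
  3       525.00       474.2068     1,422.6205
  4       525.00       458.3923     1,833.5692
  5       525.00       443.1052     2,215.5259
  6       525.00       428.3279     2,569.9672
  7       525.00       414.0434     2,898.3036
  8    10,525.00     8,023.7640    64,190.1117
  Σ                 11,239.8981    76,618.7237
Price P = Σ PV = 11,239.8981.
Macaulay duration = Σ(t·PV) / P = 76,618.7237 / 11,239.8981 = 6.81667 half-year periods.
In years: 6.81667 / 2 = 3.40834 years.

3.408 years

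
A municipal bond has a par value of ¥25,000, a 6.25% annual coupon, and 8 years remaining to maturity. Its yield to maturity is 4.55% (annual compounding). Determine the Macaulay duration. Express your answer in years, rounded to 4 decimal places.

6.6188 years

Periodic yield y = 0.0455. Discount each cash flow and weight by its year:
  t   CF        PV=CF/(1+0.0455)^t    t·PV
  1     1,562.50     1,494.5002     1,494.5002
  2     1,562.50     1,429.4598     2,858.9196
  3     1,562.50     1,367.2499     4,101.7498
  4     1,562.50     1,307.7474     5,230.9897
  5     1,562.50     1,250.8345     6,254.1723
  6     1,562.50     1,196.3983     7,178.3901
  7     1,562.50     1,144.3313     8,010.3189
  8    26,562.50    18,607.0125   148,856.1003
  Σ                 27,797.5341   183,985.1410
Price P = Σ PV = 27,797.5341.
Macaulay duration = Σ(t·PV) / P = 183,985.1410 / 27,797.5341 = 6.61876 years.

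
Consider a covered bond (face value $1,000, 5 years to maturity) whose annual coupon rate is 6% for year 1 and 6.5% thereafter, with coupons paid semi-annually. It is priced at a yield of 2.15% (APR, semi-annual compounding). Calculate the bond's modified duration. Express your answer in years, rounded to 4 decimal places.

Periodic yield y = 0.01075. First find Macaulay duration:
  t   CF        PV=CF/(1+0.01075)^t    t·PV
  1        30.00        29.6809        29.6809
  2        30.00        29.3653        58.7305
  3        32.50        31.4740        94.4220
  4        32.50        31.1393       124.5571
  5        32.50        30.8081       154.0404
  6        32.50        30.4804       182.8825
  7        32.50        30.1562       211.0936
  8        32.50        29.8355       238.6840
  9        32.50        29.5182       265.6636
  10    1,032.50       927.7961     9,277.9614
  Σ                  1,200.2540    10,637.7161
P = 1,200.2540; Macaulay duration = 10,637.7161 / 1,200.2540 = 8.86289 half-year periods = 4.43144 years.
Modified duration = D_Mac / (1 + y) = 4.43144 / 1.01075 = 4.38431 years.

4.3843 years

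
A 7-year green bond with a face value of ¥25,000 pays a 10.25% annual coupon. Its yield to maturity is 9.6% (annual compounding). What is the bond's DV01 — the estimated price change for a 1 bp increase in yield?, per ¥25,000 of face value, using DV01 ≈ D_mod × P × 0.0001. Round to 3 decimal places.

¥12.599

Periodic yield y = 0.096.
  t   CF        PV=CF/(1+0.096)^t    t·PV
  1     2,562.50     2,338.0474     2,338.0474
  2     2,562.50     2,133.2550     4,266.5099
  3     2,562.50     1,946.4005     5,839.2016
  4     2,562.50     1,775.9129     7,103.6515
  5     2,562.50     1,620.3585     8,101.7923
  6     2,562.50     1,478.4293     8,870.5756
  7    27,562.50    14,509.2421   101,564.6948
  Σ                 25,801.6457   138,084.4732
P = 25,801.6457; D_Mac = 5.35177 yrs; D_mod = 4.88300 yrs.
DV01 ≈ 4.88300 × 25,801.6457 × 0.0001 = 12.598948.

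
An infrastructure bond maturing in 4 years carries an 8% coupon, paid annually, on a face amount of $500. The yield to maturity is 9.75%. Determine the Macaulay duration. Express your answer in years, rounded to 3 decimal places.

Periodic yield y = 0.0975. Discount each cash flow and weight by its year:
  t   CF        PV=CF/(1+0.0975)^t    t·PV
  1        40.00        36.4465        36.4465
  2        40.00        33.2086        66.4173
  3        40.00        30.2584        90.7753
  4       540.00       372.1994     1,488.7975
  Σ                    472.1129     1,682.4365
Price P = Σ PV = 472.1129.
Macaulay duration = Σ(t·PV) / P = 1,682.4365 / 472.1129 = 3.56363 years.

3.564 years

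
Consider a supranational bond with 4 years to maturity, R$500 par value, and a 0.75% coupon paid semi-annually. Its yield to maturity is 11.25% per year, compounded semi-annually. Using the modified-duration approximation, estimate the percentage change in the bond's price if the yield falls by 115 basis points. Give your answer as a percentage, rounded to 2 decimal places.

Periodic yield y = 0.05625. Modified duration first:
  t   CF        PV=CF/(1+0.05625)^t    t·PV
  1        1.875         1.7751         1.7751
  2        1.875         1.6806         3.3612
  3        1.875         1.5911         4.7733
  4        1.875         1.5064         6.0255
  5        1.875         1.4262         7.1308
  6        1.875         1.3502         8.1013
  7        1.875         1.2783         8.9481
  8      501.875       323.9379     2,591.5033
  Σ                    334.5458     2,631.6188
P = 334.5458; D_Mac = 7.86624 half-year periods = 3.93312 yrs; D_mod = 3.93312/(1+0.05625) = 3.72367 yrs.
ΔP/P ≈ -D_mod · Δy = -3.72367 × (-0.0115) = +0.042822 = +4.2822%.

+4.28%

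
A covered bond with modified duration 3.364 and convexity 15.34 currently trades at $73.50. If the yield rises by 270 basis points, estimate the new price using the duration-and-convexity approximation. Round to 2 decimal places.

$67.24

Duration effect: -D_mod·Δy = -3.364 × (+0.027) = -0.090828
Convexity effect: ½·C·(Δy)² = 0.5 × 15.34 × (0.027)² = +0.00559143
ΔP/P ≈ -0.090828 + 0.00559143 = -0.08523657
New price ≈ 73.50 × (1 - 0.08523657) = 67.235112105.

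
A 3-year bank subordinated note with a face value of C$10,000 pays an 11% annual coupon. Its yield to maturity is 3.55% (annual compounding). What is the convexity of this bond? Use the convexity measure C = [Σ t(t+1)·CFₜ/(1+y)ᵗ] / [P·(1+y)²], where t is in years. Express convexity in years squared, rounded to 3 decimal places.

9.897

With y = 0.0355:
  t   CF        PV=CF/(1+0.0355)^t    t·PV        t(t+1)·PV
  1     1,100.00     1,062.2887     1,062.2887       2,124.5775
  2     1,100.00     1,025.8704     2,051.7407       6,155.2221
  3    11,100.00     9,997.0685    29,991.2056     119,964.8223
  Σ                 12,085.2276    33,105.2350     128,244.6219
P = 12,085.2276.
Convexity = Σ t(t+1)·PV / [P·(1+y)²] = 128,244.6219 / (12,085.2276 × 1.072260) = 9.89656.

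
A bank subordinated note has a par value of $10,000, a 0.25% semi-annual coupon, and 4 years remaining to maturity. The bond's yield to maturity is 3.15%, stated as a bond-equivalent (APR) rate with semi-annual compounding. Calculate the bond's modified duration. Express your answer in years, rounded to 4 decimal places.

3.9195 years

Periodic yield y = 0.01575. First find Macaulay duration:
  t   CF        PV=CF/(1+0.01575)^t    t·PV
  1        12.50        12.3062        12.3062
  2        12.50        12.1154        24.2307
  3        12.50        11.9275        35.7825
  4        12.50        11.7426        46.9702
  5        12.50        11.5605        57.8024
  6        12.50        11.3812        68.2874
  7        12.50        11.2048        78.4333
  8    10,012.50     8,835.8408    70,686.7262
  Σ                  8,918.0788    71,010.5388
P = 8,918.0788; Macaulay duration = 71,010.5388 / 8,918.0788 = 7.96254 half-year periods = 3.98127 years.
Modified duration = D_Mac / (1 + y) = 3.98127 / 1.01575 = 3.91954 years.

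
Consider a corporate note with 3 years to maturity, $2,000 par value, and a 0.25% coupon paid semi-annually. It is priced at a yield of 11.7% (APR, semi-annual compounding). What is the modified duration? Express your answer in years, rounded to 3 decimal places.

2.823 years

Periodic yield y = 0.0585. First find Macaulay duration:
  t   CF        PV=CF/(1+0.0585)^t    t·PV
  1         2.50         2.3618         2.3618
  2         2.50         2.2313         4.4626
  3         2.50         2.1080         6.3240
  4         2.50         1.9915         7.9659
  5         2.50         1.8814         9.4071
  6     2,002.50     1,423.7291     8,542.3744
  Σ                  1,434.3031     8,572.8958
P = 1,434.3031; Macaulay duration = 8,572.8958 / 1,434.3031 = 5.97705 half-year periods = 2.98852 years.
Modified duration = D_Mac / (1 + y) = 2.98852 / 1.0585 = 2.82336 years.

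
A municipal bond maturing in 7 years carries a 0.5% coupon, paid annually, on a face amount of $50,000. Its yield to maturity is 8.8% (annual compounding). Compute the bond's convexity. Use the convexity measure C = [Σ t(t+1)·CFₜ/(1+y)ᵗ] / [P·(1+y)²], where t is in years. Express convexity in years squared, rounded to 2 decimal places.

With y = 0.088:
  t   CF        PV=CF/(1+0.088)^t    t·PV        t(t+1)·PV
  1       250.00       229.7794       229.7794         459.5588
  2       250.00       211.1943       422.3886       1,267.1659
  3       250.00       194.1124       582.3373       2,329.3490
  4       250.00       178.4122       713.6486       3,568.2430
  5       250.00       163.9818       819.9088       4,919.4527
  6       250.00       150.7185       904.3112       6,330.1781
  7    50,250.00    27,844.1393   194,908.9754   1,559,271.8035
  Σ                 28,972.3379   198,581.3493   1,578,145.7510
P = 28,972.3379.
Convexity = Σ t(t+1)·PV / [P·(1+y)²] = 1,578,145.7510 / (28,972.3379 × 1.183744) = 46.01567.

46.02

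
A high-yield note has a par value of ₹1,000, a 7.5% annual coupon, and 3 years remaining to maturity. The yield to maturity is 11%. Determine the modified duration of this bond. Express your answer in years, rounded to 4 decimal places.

Periodic yield y = 0.11. First find Macaulay duration:
  t   CF        PV=CF/(1+0.11)^t    t·PV
  1        75.00        67.5676        67.5676
  2        75.00        60.8717       121.7434
  3     1,075.00       786.0307     2,358.0922
  Σ                    914.4700     2,547.4031
P = 914.4700; Macaulay duration = 2,547.4031 / 914.4700 = 2.78566 years.
Modified duration = D_Mac / (1 + y) = 2.78566 / 1.11 = 2.50960 years.

2.5096 years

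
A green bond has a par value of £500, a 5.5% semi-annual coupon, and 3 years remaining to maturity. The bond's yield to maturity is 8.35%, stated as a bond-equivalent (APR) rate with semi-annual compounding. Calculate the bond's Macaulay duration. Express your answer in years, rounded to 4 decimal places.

Periodic yield y = 0.04175. Discount each cash flow and weight by its period:
  t   CF        PV=CF/(1+0.04175)^t    t·PV
  1        13.75        13.1989        13.1989
  2        13.75        12.6700        25.3399
  3        13.75        12.1622        36.4866
  4        13.75        11.6748        46.6991
  5        13.75        11.2069        56.0345
  6       513.75       401.9488     2,411.6930
  Σ                    462.8616     2,589.4521
Price P = Σ PV = 462.8616.
Macaulay duration = Σ(t·PV) / P = 2,589.4521 / 462.8616 = 5.59444 half-year periods.
In years: 5.59444 / 2 = 2.79722 years.

2.7972 years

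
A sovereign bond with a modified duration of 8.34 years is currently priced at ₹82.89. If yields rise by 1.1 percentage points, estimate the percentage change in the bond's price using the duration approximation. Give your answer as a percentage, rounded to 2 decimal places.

-9.17%

Duration approximation: ΔP/P ≈ -D_mod · Δy = -8.34 × (+0.011) = -0.091740.
As a percentage: -9.1740%.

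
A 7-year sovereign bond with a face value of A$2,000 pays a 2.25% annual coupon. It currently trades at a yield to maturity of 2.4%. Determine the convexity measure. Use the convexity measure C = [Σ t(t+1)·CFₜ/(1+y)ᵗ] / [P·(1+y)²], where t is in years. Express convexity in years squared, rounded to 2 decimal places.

With y = 0.024:
  t   CF        PV=CF/(1+0.024)^t    t·PV        t(t+1)·PV
  1        45.00        43.9453        43.9453          87.8906
  2        45.00        42.9153        85.8307         257.4921
  3        45.00        41.9095       125.7285         502.9142
  4        45.00        40.9273       163.7090         818.5452
  5        45.00        39.9680       199.8401       1,199.0409
  6        45.00        39.0313       234.1877       1,639.3137
  7     2,045.00     1,732.1824    12,125.2766      97,002.2131
  Σ                  1,980.8791    12,978.5180     101,507.4098
P = 1,980.8791.
Convexity = Σ t(t+1)·PV / [P·(1+y)²] = 101,507.4098 / (1,980.8791 × 1.048576) = 48.86972.

48.87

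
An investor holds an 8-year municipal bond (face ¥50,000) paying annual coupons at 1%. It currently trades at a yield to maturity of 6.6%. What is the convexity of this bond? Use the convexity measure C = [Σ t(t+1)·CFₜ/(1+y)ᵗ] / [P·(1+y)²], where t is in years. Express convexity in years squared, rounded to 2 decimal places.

59.70

With y = 0.066:
  t   CF        PV=CF/(1+0.066)^t    t·PV        t(t+1)·PV
  1       500.00       469.0432       469.0432         938.0863
  2       500.00       440.0030       880.0059       2,640.0177
  3       500.00       412.7607     1,238.2822       4,953.1290
  4       500.00       387.2052     1,548.8208       7,744.1041
  5       500.00       363.2319     1,816.1595      10,896.9570
  6       500.00       340.7429     2,044.4572      14,311.2005
  7       500.00       319.6462     2,237.5235      17,900.1883
  8    50,500.00    30,285.4297   242,283.4380   2,180,550.9416
  Σ                 33,018.0628   252,517.7303   2,239,934.6244
P = 33,018.0628.
Convexity = Σ t(t+1)·PV / [P·(1+y)²] = 2,239,934.6244 / (33,018.0628 × 1.136356) = 59.69931.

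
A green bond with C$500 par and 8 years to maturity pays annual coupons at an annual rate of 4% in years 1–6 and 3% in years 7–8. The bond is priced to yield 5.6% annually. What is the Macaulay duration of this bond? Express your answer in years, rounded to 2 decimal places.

Periodic yield y = 0.056. Discount each cash flow and weight by its year:
  t   CF        PV=CF/(1+0.056)^t    t·PV
  1        20.00        18.9394        18.9394
  2        20.00        17.9350        35.8701
  3        20.00        16.9839        50.9518
  4        20.00        16.0833        64.3331
  5        20.00        15.2304        76.1518
  6        20.00        14.4227        86.5362
  7        15.00        10.2434        71.7038
  8       515.00       333.0396     2,664.3168
  Σ                    442.8777     3,068.8029
Price P = Σ PV = 442.8777.
Macaulay duration = Σ(t·PV) / P = 3,068.8029 / 442.8777 = 6.92923 years.

6.93 years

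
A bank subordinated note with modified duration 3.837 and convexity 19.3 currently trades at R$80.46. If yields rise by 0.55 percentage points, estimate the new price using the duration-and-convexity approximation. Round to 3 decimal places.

Duration effect: -D_mod·Δy = -3.837 × (+0.0055) = -0.0211035
Convexity effect: ½·C·(Δy)² = 0.5 × 19.3 × (0.0055)² = +0.0002919125
ΔP/P ≈ -0.0211035 + 0.0002919125 = -0.0208115875
New price ≈ 80.46 × (1 - 0.0208115875) = 78.78549966975.

R$78.785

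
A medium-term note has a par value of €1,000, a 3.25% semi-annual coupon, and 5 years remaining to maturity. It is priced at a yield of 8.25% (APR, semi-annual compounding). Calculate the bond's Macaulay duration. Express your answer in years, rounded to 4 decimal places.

4.6036 years

Periodic yield y = 0.04125. Discount each cash flow and weight by its period:
  t   CF        PV=CF/(1+0.04125)^t    t·PV
  1        16.25        15.6062        15.6062
  2        16.25        14.9880        29.9760
  3        16.25        14.3942        43.1827
  4        16.25        13.8240        55.2959
  5        16.25        13.2763        66.3817
  6        16.25        12.7504        76.5023
  7        16.25        12.2453        85.7169
  8        16.25        11.7602        94.0813
  9        16.25        11.2943       101.6484
  10    1,016.25       678.3447     6,783.4467
  Σ                    798.4835     7,351.8381
Price P = Σ PV = 798.4835.
Macaulay duration = Σ(t·PV) / P = 7,351.8381 / 798.4835 = 9.20725 half-year periods.
In years: 9.20725 / 2 = 4.60363 years.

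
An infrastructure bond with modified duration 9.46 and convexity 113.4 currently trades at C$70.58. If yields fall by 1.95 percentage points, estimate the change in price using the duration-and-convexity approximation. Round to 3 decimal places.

+C$14.542

Duration effect: -D_mod·Δy = -9.46 × (-0.0195) = +0.184470
Convexity effect: ½·C·(Δy)² = 0.5 × 113.4 × (-0.0195)² = +0.021560175
ΔP/P ≈ +0.184470 + 0.021560175 = +0.206030175
ΔP ≈ 70.58 × (+0.206030175) = +14.5416097515.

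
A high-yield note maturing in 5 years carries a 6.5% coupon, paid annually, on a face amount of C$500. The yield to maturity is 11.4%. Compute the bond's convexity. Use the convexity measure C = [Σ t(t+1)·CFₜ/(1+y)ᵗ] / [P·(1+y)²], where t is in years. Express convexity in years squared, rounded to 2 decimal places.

20.09

With y = 0.114:
  t   CF        PV=CF/(1+0.114)^t    t·PV        t(t+1)·PV
  1        32.50        29.1741        29.1741          58.3483
  2        32.50        26.1886        52.3773         157.1319
  3        32.50        23.5087        70.5260         282.1039
  4        32.50        21.1029        84.4117         422.0584
  5       532.50       310.3799     1,551.8997       9,311.3985
  Σ                    410.3543     1,788.3888      10,231.0409
P = 410.3543.
Convexity = Σ t(t+1)·PV / [P·(1+y)²] = 10,231.0409 / (410.3543 × 1.240996) = 20.09049.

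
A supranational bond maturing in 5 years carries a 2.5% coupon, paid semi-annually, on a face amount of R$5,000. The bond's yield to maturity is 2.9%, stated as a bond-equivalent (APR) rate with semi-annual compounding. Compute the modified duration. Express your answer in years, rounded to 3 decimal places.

4.660 years

Periodic yield y = 0.0145. First find Macaulay duration:
  t   CF        PV=CF/(1+0.0145)^t    t·PV
  1        62.50        61.6067        61.6067
  2        62.50        60.7262       121.4523
  3        62.50        59.8582       179.5747
  4        62.50        59.0027       236.0108
  5        62.50        58.1594       290.7969
  6        62.50        57.3281       343.9687
  7        62.50        56.5087       395.5612
  8        62.50        55.7011       445.6086
  9        62.50        54.9050       494.1446
  10    5,062.50     4,383.7373    43,837.3732
  Σ                  4,907.5334    46,406.0978
P = 4,907.5334; Macaulay duration = 46,406.0978 / 4,907.5334 = 9.45609 half-year periods = 4.72805 years.
Modified duration = D_Mac / (1 + y) = 4.72805 / 1.0145 = 4.66047 years.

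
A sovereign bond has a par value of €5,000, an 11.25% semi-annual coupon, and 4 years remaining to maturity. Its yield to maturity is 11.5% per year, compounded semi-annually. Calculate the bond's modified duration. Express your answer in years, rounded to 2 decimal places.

3.14 years

Periodic yield y = 0.0575. First find Macaulay duration:
  t   CF        PV=CF/(1+0.0575)^t    t·PV
  1       281.25       265.9574       265.9574
  2       281.25       251.4964       502.9928
  3       281.25       237.8217       713.4650
  4       281.25       224.8905       899.5618
  5       281.25       212.6624     1,063.3119
  6       281.25       201.0992     1,206.5950
  7       281.25       190.1647     1,331.1529
  8     5,281.25     3,376.7096    27,013.6771
  Σ                  4,960.8018    32,996.7139
P = 4,960.8018; Macaulay duration = 32,996.7139 / 4,960.8018 = 6.65149 half-year periods = 3.32574 years.
Modified duration = D_Mac / (1 + y) = 3.32574 / 1.0575 = 3.14491 years.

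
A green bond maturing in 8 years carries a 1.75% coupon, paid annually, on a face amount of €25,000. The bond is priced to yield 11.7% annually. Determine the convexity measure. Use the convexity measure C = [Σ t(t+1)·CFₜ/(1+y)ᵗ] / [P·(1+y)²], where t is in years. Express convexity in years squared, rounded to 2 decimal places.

With y = 0.117:
  t   CF        PV=CF/(1+0.117)^t    t·PV        t(t+1)·PV
  1       437.50       391.6741       391.6741         783.3483
  2       437.50       350.6483       701.2966       2,103.8897
  3       437.50       313.9197       941.7590       3,767.0361
  4       437.50       281.0382     1,124.1528       5,620.7641
  5       437.50       251.6009     1,258.0045       7,548.0270
  6       437.50       225.2470     1,351.4820       9,460.3741
  7       437.50       201.6535     1,411.5748      11,292.5981
  8    25,437.50    10,496.6095    83,972.8762     755,755.8857
  Σ                 12,512.3913    91,152.8200     796,331.9231
P = 12,512.3913.
Convexity = Σ t(t+1)·PV / [P·(1+y)²] = 796,331.9231 / (12,512.3913 × 1.247689) = 51.00908.

51.01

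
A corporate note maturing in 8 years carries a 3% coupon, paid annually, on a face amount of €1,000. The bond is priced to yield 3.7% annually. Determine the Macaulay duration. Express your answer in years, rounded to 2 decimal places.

7.21 years

Periodic yield y = 0.037. Discount each cash flow and weight by its year:
  t   CF        PV=CF/(1+0.037)^t    t·PV
  1        30.00        28.9296        28.9296
  2        30.00        27.8974        55.7948
  3        30.00        26.9020        80.7061
  4        30.00        25.9422       103.7687
  5        30.00        25.0166       125.0828
  6        30.00        24.1240       144.7438
  7        30.00        23.2632       162.8426
  8     1,030.00       770.2065     6,161.6519
  Σ                    952.2814     6,863.5202
Price P = Σ PV = 952.2814.
Macaulay duration = Σ(t·PV) / P = 6,863.5202 / 952.2814 = 7.20745 years.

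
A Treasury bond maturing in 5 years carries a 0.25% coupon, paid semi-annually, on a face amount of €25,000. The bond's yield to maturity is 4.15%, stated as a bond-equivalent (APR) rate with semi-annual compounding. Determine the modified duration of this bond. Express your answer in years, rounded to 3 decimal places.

4.867 years

Periodic yield y = 0.02075. First find Macaulay duration:
  t   CF        PV=CF/(1+0.02075)^t    t·PV
  1        31.25        30.6147        30.6147
  2        31.25        29.9924        59.9848
  3        31.25        29.3827        88.1481
  4        31.25        28.7854       115.1417
  5        31.25        28.2003       141.0013
  6        31.25        27.6270       165.7620
  7        31.25        27.0654       189.4577
  8        31.25        26.5152       212.1216
  9        31.25        25.9762       233.7857
  10   25,031.25    20,383.9644   203,839.6438
  Σ                 20,638.1237   205,075.6615
P = 20,638.1237; Macaulay duration = 205,075.6615 / 20,638.1237 = 9.93674 half-year periods = 4.96837 years.
Modified duration = D_Mac / (1 + y) = 4.96837 / 1.02075 = 4.86737 years.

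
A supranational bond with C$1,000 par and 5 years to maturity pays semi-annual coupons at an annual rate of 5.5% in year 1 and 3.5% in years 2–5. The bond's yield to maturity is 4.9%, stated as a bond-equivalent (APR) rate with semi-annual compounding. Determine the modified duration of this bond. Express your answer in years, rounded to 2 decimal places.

Periodic yield y = 0.0245. First find Macaulay duration:
  t   CF        PV=CF/(1+0.0245)^t    t·PV
  1        27.50        26.8424        26.8424
  2        27.50        26.2005        52.4009
  3        17.50        16.2743        48.8229
  4        17.50        15.8851        63.5404
  5        17.50        15.5052        77.5262
  6        17.50        15.1344        90.8066
  7        17.50        14.7725       103.4076
  8        17.50        14.4192       115.3539
  9        17.50        14.0744       126.6697
  10    1,017.50       798.7572     7,987.5721
  Σ                    957.8653     8,692.9427
P = 957.8653; Macaulay duration = 8,692.9427 / 957.8653 = 9.07533 half-year periods = 4.53766 years.
Modified duration = D_Mac / (1 + y) = 4.53766 / 1.0245 = 4.42915 years.

4.43 years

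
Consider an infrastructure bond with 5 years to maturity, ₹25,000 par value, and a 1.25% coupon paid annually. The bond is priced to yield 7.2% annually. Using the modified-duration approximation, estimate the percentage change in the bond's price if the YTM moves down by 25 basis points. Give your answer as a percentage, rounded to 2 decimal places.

+1.13%

Periodic yield y = 0.072. Modified duration first:
  t   CF        PV=CF/(1+0.072)^t    t·PV
  1       312.50       291.5112       291.5112
  2       312.50       271.9321       543.8642
  3       312.50       253.6680       761.0040
  4       312.50       236.6306       946.5223
  5    25,312.50    17,879.7365    89,398.6824
  Σ                 18,933.4783    91,941.5841
P = 18,933.4783; D_Mac = 4.85603 yrs; D_mod = 4.85603/(1+0.072) = 4.52988 yrs.
ΔP/P ≈ -D_mod · Δy = -4.52988 × (-0.0025) = +0.011325 = +1.1325%.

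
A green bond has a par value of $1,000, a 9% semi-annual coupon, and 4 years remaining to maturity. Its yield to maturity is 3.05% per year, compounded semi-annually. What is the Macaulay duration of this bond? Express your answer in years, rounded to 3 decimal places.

3.507 years

Periodic yield y = 0.01525. Discount each cash flow and weight by its period:
  t   CF        PV=CF/(1+0.01525)^t    t·PV
  1        45.00        44.3241        44.3241
  2        45.00        43.6583        87.3165
  3        45.00        43.0025       129.0074
  4        45.00        42.3565       169.4262
  5        45.00        41.7203       208.6015
  6        45.00        41.0936       246.5618
  7        45.00        40.4764       283.3346
  8     1,045.00       925.8323     7,406.6580
  Σ                  1,222.4639     8,575.2301
Price P = Σ PV = 1,222.4639.
Macaulay duration = Σ(t·PV) / P = 8,575.2301 / 1,222.4639 = 7.01471 half-year periods.
In years: 7.01471 / 2 = 3.50736 years.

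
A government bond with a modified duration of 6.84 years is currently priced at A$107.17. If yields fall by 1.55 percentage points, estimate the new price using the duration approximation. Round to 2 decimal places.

Duration approximation: ΔP/P ≈ -D_mod · Δy = -6.84 × (-0.0155) = +0.106020.
New price ≈ 107.17 × (1 + 0.106020) = 118.5321634.

A$118.53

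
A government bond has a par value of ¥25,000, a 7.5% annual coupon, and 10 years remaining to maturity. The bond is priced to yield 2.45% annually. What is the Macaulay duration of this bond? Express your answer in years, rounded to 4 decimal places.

7.8569 years

Periodic yield y = 0.0245. Discount each cash flow and weight by its year:
  t   CF        PV=CF/(1+0.0245)^t    t·PV
  1     1,875.00     1,830.1611     1,830.1611
  2     1,875.00     1,786.3944     3,572.7888
  3     1,875.00     1,743.6744     5,231.0231
  4     1,875.00     1,701.9760     6,807.9038
  5     1,875.00     1,661.2747     8,306.3736
  6     1,875.00     1,621.5468     9,729.2810
  7     1,875.00     1,582.7690    11,079.3829
  8     1,875.00     1,544.9185    12,359.3479
  9     1,875.00     1,507.9731    13,571.7583
  10   26,875.00    21,097.3956   210,973.9556
  Σ                 36,078.0835   283,461.9761
Price P = Σ PV = 36,078.0835.
Macaulay duration = Σ(t·PV) / P = 283,461.9761 / 36,078.0835 = 7.85690 years.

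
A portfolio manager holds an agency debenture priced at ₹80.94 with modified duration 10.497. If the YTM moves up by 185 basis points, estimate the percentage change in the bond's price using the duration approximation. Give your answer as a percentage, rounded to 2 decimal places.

Duration approximation: ΔP/P ≈ -D_mod · Δy = -10.497 × (+0.0185) = -0.1941945.
As a percentage: -19.41945%.

-19.42%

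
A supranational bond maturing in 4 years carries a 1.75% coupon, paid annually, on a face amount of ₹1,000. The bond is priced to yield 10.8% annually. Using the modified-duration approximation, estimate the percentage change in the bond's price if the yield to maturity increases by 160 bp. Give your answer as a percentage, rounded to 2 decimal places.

Periodic yield y = 0.108. Modified duration first:
  t   CF        PV=CF/(1+0.108)^t    t·PV
  1        17.50        15.7942        15.7942
  2        17.50        14.2547        28.5094
  3        17.50        12.8653        38.5958
  4     1,017.50       675.1113     2,700.4452
  Σ                    718.0255     2,783.3446
P = 718.0255; D_Mac = 3.87639 yrs; D_mod = 3.87639/(1+0.108) = 3.49854 yrs.
ΔP/P ≈ -D_mod · Δy = -3.49854 × (+0.016) = -0.055977 = -5.5977%.

-5.60%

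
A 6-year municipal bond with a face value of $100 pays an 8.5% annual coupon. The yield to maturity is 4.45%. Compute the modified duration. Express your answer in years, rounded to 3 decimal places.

4.831 years

Periodic yield y = 0.0445. First find Macaulay duration:
  t   CF        PV=CF/(1+0.0445)^t    t·PV
  1         8.50         8.1379         8.1379
  2         8.50         7.7912        15.5823
  3         8.50         7.4592        22.3777
  4         8.50         7.1414        28.5657
  5         8.50         6.8372        34.1859
  6       108.50        83.5563       501.3377
  Σ                    120.9231       610.1871
P = 120.9231; Macaulay duration = 610.1871 / 120.9231 = 5.04607 years.
Modified duration = D_Mac / (1 + y) = 5.04607 / 1.0445 = 4.83109 years.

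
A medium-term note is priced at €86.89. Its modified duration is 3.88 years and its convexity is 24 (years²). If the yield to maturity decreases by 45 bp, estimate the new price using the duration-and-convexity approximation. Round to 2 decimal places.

Duration effect: -D_mod·Δy = -3.88 × (-0.0045) = +0.017460
Convexity effect: ½·C·(Δy)² = 0.5 × 24 × (-0.0045)² = +0.0002430
ΔP/P ≈ +0.017460 + 0.0002430 = +0.017703
New price ≈ 86.89 × (1 + 0.017703) = 88.42821367.

€88.43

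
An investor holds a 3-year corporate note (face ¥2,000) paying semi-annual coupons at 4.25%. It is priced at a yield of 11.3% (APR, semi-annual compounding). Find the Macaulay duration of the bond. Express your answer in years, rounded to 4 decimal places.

Periodic yield y = 0.0565. Discount each cash flow and weight by its period:
  t   CF        PV=CF/(1+0.0565)^t    t·PV
  1        42.50        40.2272        40.2272
  2        42.50        38.0759        76.1518
  3        42.50        36.0396       108.1189
  4        42.50        34.1123       136.4492
  5        42.50        32.2880       161.4401
  6     2,042.50     1,468.7405     8,812.4427
  Σ                  1,649.4835     9,334.8298
Price P = Σ PV = 1,649.4835.
Macaulay duration = Σ(t·PV) / P = 9,334.8298 / 1,649.4835 = 5.65924 half-year periods.
In years: 5.65924 / 2 = 2.82962 years.

2.8296 years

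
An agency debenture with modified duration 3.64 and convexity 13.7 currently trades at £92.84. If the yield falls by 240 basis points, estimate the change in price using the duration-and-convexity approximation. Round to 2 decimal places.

Duration effect: -D_mod·Δy = -3.64 × (-0.024) = +0.087360
Convexity effect: ½·C·(Δy)² = 0.5 × 13.7 × (-0.024)² = +0.0039456
ΔP/P ≈ +0.087360 + 0.0039456 = +0.0913056
ΔP ≈ 92.84 × (+0.0913056) = +8.476811904.

+£8.48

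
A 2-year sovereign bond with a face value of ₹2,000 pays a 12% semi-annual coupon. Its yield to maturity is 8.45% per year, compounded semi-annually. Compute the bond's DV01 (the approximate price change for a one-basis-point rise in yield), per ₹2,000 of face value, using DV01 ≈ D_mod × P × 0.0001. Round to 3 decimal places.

₹0.376

Periodic yield y = 0.04225.
  t   CF        PV=CF/(1+0.04225)^t    t·PV
  1       120.00       115.1355       115.1355
  2       120.00       110.4682       220.9365
  3       120.00       105.9902       317.9705
  4     2,120.00     1,796.5870     7,186.3479
  Σ                  2,128.1809     7,840.3904
P = 2,128.1809; D_Mac = 3.68408 half-year periods = 1.84204 yrs; D_mod = 1.76737 yrs.
DV01 ≈ 1.76737 × 2,128.1809 × 0.0001 = 0.376128.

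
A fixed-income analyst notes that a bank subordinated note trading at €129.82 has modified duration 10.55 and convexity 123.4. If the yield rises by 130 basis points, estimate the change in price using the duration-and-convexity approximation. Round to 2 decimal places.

Duration effect: -D_mod·Δy = -10.55 × (+0.013) = -0.137150
Convexity effect: ½·C·(Δy)² = 0.5 × 123.4 × (0.013)² = +0.0104273
ΔP/P ≈ -0.137150 + 0.0104273 = -0.1267227
ΔP ≈ 129.82 × (-0.1267227) = -16.451140914.

-€16.45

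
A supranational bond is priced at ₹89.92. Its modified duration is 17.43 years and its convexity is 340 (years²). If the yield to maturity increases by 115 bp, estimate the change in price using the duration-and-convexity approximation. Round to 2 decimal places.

-₹16.00

Duration effect: -D_mod·Δy = -17.43 × (+0.0115) = -0.200445
Convexity effect: ½·C·(Δy)² = 0.5 × 340 × (0.0115)² = +0.0224825
ΔP/P ≈ -0.200445 + 0.0224825 = -0.1779625
ΔP ≈ 89.92 × (-0.1779625) = -16.002388.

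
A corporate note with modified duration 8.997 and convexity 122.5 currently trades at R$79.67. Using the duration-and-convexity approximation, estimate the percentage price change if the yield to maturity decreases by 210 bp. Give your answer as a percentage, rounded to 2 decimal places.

Duration effect: -D_mod·Δy = -8.997 × (-0.021) = +0.188937
Convexity effect: ½·C·(Δy)² = 0.5 × 122.5 × (-0.021)² = +0.02701125
ΔP/P ≈ +0.188937 + 0.02701125 = +0.21594825
= +21.594825%.

+21.59%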